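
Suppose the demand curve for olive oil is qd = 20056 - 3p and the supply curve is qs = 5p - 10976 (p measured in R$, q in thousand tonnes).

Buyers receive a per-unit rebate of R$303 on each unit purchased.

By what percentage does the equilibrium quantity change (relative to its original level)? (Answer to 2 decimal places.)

Original equilibrium: 20056 - 3p = 5p - 10976 gives 31032 = 8p, so p = 3879 and q = 8419.
Since buyers' out-of-pocket price is the market price minus the rebate, the effective demand curve becomes qd = 20965 - 3p.
Setting them equal: 20965 - 3p = 5p - 10976 → 31941 = 8p, so p = 3992.625 and q = 8987.125.
%Δq = (8987.125 − 8419) / 8419 × 100 = +6.75%.

+6.75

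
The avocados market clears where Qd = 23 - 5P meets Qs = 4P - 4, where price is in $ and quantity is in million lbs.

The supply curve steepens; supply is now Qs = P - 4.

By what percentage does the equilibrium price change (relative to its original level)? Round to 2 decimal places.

Original equilibrium: 23 - 5P = 4P - 4 gives 27 = 9P, so P = 3 and Q = 8.
The new curves are Qd = 23 - 5P (demand) and Qs = P - 4 (supply).
Clearing the new market: 23 - 5P = P - 4, so P = 4.5 and Q = 0.5.
%ΔP = (4.5 − 3) / 3 × 100 = +50.00%.

+50.00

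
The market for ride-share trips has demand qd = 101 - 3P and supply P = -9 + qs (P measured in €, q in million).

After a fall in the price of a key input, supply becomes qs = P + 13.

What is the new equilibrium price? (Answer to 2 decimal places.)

22.00

Initially, 101 - 3P = P + 9, so 92 = 4P and P = 23, q = 32.
After the shift, demand is qd = 101 - 3P and supply is qs = P + 13.
Clearing the new market: 101 - 3P = P + 13, so P = 22 and q = 35.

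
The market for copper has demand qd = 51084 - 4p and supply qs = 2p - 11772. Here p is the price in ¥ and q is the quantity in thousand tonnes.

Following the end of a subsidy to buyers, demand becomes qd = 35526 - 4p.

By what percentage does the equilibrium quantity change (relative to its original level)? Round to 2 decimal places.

Initially, 51084 - 4p = 2p - 11772, so 62856 = 6p and p = 10476, q = 9180.
The new curves are qd = 35526 - 4p (demand) and qs = 2p - 11772 (supply).
New equilibrium: 35526 - 4p = 2p - 11772 ⇒ 47298 = 6p ⇒ p = 7883, q = 3994.
%Δq = (3994 − 9180) / 9180 × 100 = -56.49%.

-56.49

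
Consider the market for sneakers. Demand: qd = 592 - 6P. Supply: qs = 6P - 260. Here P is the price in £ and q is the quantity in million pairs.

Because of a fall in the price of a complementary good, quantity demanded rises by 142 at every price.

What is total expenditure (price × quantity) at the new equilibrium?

Solve the original market: 592 - 6P = 6P - 260, hence P = 71 and q = 166.
The new curves are qd = 734 - 6P (demand) and qs = 6P - 260 (supply).
New equilibrium: 734 - 6P = 6P - 260 ⇒ 994 = 12P ⇒ P = 497/6 ≈ 82.8333, q = 237.
New expenditure = 82.8333 × 237 = 19631.5.

19631.5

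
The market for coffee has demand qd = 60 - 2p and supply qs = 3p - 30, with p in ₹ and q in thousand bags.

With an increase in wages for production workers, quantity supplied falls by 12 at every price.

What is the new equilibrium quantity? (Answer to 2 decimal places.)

19.20

Solve the original market: 60 - 2p = 3p - 30, hence p = 18 and q = 24.
The new curves are qd = 60 - 2p (demand) and qs = 3p - 42 (supply).
Clearing the new market: 60 - 2p = 3p - 42, so p = 20.4 and q = 19.2.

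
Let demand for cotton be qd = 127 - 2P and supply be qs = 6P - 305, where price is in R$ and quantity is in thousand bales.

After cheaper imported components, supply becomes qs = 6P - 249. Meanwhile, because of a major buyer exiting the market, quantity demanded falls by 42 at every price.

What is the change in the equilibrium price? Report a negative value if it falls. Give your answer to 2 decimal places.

Solve the original market: 127 - 2P = 6P - 305, hence P = 54 and q = 19.
The shock moves the curves to qd = 85 - 2P and qs = 6P - 249.
Equate the new curves: 85 - 2P = 6P - 249, giving 334 = 8P, P = 41.75, q = 1.5.
ΔP = 41.75 − 54 = -12.25.

-12.25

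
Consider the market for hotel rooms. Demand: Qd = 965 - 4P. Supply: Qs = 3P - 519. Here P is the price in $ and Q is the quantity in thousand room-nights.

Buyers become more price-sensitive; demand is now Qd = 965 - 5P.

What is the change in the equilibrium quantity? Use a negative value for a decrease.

-79.5

Before the shock: 965 - 4P = 3P - 519 ⇒ 1484 = 7P ⇒ P = 212, Q = 117.
The shock moves the curves to Qd = 965 - 5P and Qs = 3P - 519.
Clearing the new market: 965 - 5P = 3P - 519, so P = 185.5 and Q = 37.5.
ΔQ = 37.5 − 117 = -79.5.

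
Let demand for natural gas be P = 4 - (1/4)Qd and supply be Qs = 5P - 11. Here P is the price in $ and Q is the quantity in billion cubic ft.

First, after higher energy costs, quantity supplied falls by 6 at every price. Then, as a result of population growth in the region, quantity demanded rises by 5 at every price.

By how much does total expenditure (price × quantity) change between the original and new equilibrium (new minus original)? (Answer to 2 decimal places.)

+5.36

Solve the original market: 16 - 4P = 5P - 11, hence P = 3 and Q = 4.
After the shift, demand is Qd = 21 - 4P and supply is Qs = 5P - 17.
Clearing the new market: 21 - 4P = 5P - 17, so P = 38/9 ≈ 4.2222 and Q = 37/9 ≈ 4.1111.
Expenditure moves from 3×4 = 12 to 4.2222×4.1111 = 17.3580; change = +5.36.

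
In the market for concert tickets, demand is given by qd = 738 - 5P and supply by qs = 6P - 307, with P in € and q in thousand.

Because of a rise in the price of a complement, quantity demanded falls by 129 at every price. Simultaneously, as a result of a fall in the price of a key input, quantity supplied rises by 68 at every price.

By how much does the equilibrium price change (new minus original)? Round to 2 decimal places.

Initially, 738 - 5P = 6P - 307, so 1045 = 11P and P = 95, q = 263.
The new curves are qd = 609 - 5P (demand) and qs = 6P - 239 (supply).
Clearing the new market: 609 - 5P = 6P - 239, so P = 848/11 ≈ 77.0909 and q = 2459/11 ≈ 223.5455.
ΔP = 77.0909 − 95 = -17.91.

-17.91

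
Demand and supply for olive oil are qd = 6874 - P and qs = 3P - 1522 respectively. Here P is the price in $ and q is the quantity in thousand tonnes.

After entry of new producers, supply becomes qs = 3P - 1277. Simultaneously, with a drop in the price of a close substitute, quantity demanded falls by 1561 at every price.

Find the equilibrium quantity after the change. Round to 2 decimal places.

Initially, 6874 - P = 3P - 1522, so 8396 = 4P and P = 2099, q = 4775.
With the change applied: demand qd = 5313 - P, supply qs = 3P - 1277.
Equate the new curves: 5313 - P = 3P - 1277, giving 6590 = 4P, P = 1647.5, q = 3665.5.

3665.50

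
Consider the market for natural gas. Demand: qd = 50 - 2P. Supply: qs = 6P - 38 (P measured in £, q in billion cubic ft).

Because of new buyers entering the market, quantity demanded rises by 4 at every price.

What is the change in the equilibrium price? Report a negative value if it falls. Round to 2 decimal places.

+0.50

Before the shock: 50 - 2P = 6P - 38 ⇒ 88 = 8P ⇒ P = 11, q = 28.
After the shift, demand is qd = 54 - 2P and supply is qs = 6P - 38.
New equilibrium: 54 - 2P = 6P - 38 ⇒ 92 = 8P ⇒ P = 11.5, q = 31.
ΔP = 11.5 − 11 = +0.50.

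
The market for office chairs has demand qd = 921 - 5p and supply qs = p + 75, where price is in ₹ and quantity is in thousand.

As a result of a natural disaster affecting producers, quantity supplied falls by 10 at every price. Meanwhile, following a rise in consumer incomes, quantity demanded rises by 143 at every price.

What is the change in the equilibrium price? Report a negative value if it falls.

Solve the original market: 921 - 5p = p + 75, hence p = 141 and q = 216.
The shock moves the curves to qd = 1064 - 5p and qs = p + 65.
Clearing the new market: 1064 - 5p = p + 65, so p = 166.5 and q = 231.5.
Δp = 166.5 − 141 = +25.5.

+25.5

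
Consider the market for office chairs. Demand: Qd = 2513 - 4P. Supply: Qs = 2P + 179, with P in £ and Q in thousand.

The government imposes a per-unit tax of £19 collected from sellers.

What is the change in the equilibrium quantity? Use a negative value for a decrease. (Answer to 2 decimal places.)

-25.33

Original equilibrium: 2513 - 4P = 2P + 179 gives 2334 = 6P, so P = 389 and Q = 957.
Since sellers keep the price net of the tax, the effective supply curve becomes Qs = 2P + 141.
Clearing the new market: 2513 - 4P = 2P + 141, so P = 1186/3 ≈ 395.3333 and Q = 2795/3 ≈ 931.6667.
ΔQ = 931.6667 − 957 = -25.33.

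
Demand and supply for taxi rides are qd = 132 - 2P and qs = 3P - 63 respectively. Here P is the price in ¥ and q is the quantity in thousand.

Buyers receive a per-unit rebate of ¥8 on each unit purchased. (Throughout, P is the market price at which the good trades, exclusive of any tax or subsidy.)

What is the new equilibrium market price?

42.2

Solve the original market: 132 - 2P = 3P - 63, hence P = 39 and q = 54.
Since buyers' out-of-pocket price is the market price minus the rebate, the effective demand curve becomes qd = 148 - 2P.
Clearing the new market: 148 - 2P = 3P - 63, so P = 42.2 and q = 63.6.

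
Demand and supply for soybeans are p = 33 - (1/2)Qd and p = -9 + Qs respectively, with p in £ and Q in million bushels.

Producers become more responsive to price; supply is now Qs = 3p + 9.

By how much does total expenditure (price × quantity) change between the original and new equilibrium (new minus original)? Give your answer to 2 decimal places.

Solve the original market: 66 - 2p = p + 9, hence p = 19 and Q = 28.
With the change applied: demand Qd = 66 - 2p, supply Qs = 3p + 9.
New equilibrium: 66 - 2p = 3p + 9 ⇒ 57 = 5p ⇒ p = 11.4, Q = 43.2.
Expenditure moves from 19×28 = 532 to 11.4×43.2 = 492.48; change = -39.52.

-39.52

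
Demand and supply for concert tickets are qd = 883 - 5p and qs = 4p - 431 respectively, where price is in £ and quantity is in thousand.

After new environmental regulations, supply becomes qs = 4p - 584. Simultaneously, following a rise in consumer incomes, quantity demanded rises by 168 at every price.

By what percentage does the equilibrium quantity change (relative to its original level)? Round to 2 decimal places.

Original equilibrium: 883 - 5p = 4p - 431 gives 1314 = 9p, so p = 146 and q = 153.
The shock moves the curves to qd = 1051 - 5p and qs = 4p - 584.
Clearing the new market: 1051 - 5p = 4p - 584, so p = 545/3 ≈ 181.6667 and q = 428/3 ≈ 142.6667.
%Δq = (142.6667 − 153) / 153 × 100 = -6.75%.

-6.75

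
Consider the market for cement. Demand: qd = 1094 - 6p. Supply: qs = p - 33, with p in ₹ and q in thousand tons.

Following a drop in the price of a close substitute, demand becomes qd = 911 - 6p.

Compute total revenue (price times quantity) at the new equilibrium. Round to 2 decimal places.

Initially, 1094 - 6p = p - 33, so 1127 = 7p and p = 161, q = 128.
The new curves are qd = 911 - 6p (demand) and qs = p - 33 (supply).
Setting them equal: 911 - 6p = p - 33 → 944 = 7p, so p = 944/7 ≈ 134.8571 and q = 713/7 ≈ 101.8571.
New expenditure = 134.8571 × 101.8571 = 13736.16.

13736.16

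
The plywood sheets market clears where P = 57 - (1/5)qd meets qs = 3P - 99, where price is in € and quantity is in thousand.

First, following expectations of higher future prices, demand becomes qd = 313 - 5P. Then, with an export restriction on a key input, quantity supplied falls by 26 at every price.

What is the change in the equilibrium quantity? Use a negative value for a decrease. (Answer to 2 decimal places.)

Solve the original market: 285 - 5P = 3P - 99, hence P = 48 and q = 45.
After the shift, demand is qd = 313 - 5P and supply is qs = 3P - 125.
Equate the new curves: 313 - 5P = 3P - 125, giving 438 = 8P, P = 54.75, q = 39.25.
Δq = 39.25 − 45 = -5.75.

-5.75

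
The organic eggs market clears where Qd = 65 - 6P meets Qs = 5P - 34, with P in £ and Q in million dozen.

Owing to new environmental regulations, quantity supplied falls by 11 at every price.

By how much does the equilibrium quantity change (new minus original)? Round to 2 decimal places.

-6.00

Solve the original market: 65 - 6P = 5P - 34, hence P = 9 and Q = 11.
With the change applied: demand Qd = 65 - 6P, supply Qs = 5P - 45.
Setting them equal: 65 - 6P = 5P - 45 → 110 = 11P, so P = 10 and Q = 5.
ΔQ = 5 − 11 = -6.00.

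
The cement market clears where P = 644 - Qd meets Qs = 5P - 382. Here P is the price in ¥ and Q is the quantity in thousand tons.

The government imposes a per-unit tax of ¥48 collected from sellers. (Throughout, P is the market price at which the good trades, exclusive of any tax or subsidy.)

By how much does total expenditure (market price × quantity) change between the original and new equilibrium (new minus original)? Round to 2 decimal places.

Original equilibrium: 644 - P = 5P - 382 gives 1026 = 6P, so P = 171 and Q = 473.
Since sellers keep the price net of the tax, the effective supply curve becomes Qs = 5P - 622.
New equilibrium: 644 - P = 5P - 622 ⇒ 1266 = 6P ⇒ P = 211, Q = 433.
Expenditure moves from 171×473 = 80883 to 211×433 = 91363; change = +10480.00.

+10480.00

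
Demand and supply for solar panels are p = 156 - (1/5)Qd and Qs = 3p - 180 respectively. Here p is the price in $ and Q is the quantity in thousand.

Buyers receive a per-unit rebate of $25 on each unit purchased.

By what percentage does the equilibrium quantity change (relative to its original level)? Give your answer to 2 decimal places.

Original equilibrium: 780 - 5p = 3p - 180 gives 960 = 8p, so p = 120 and Q = 180.
Since buyers' out-of-pocket price is the market price minus the rebate, the effective demand curve becomes Qd = 905 - 5p.
New equilibrium: 905 - 5p = 3p - 180 ⇒ 1085 = 8p ⇒ p = 135.625, Q = 226.875.
%ΔQ = (226.875 − 180) / 180 × 100 = +26.04%.

+26.04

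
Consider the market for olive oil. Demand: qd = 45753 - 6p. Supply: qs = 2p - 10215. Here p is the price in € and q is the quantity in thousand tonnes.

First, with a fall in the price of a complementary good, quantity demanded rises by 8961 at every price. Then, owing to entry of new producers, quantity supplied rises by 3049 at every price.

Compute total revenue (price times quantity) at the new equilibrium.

64231440

Initially, 45753 - 6p = 2p - 10215, so 55968 = 8p and p = 6996, q = 3777.
After the shift, demand is qd = 54714 - 6p and supply is qs = 2p - 7166.
Setting them equal: 54714 - 6p = 2p - 7166 → 61880 = 8p, so p = 7735 and q = 8304.
New expenditure = 7735 × 8304 = 64231440.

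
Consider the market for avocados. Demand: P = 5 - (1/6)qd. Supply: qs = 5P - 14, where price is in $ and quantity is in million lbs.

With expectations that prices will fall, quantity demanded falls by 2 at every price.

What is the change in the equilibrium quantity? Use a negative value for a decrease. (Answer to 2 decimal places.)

Solve the original market: 30 - 6P = 5P - 14, hence P = 4 and q = 6.
The shock moves the curves to qd = 28 - 6P and qs = 5P - 14.
Clearing the new market: 28 - 6P = 5P - 14, so P = 42/11 ≈ 3.8182 and q = 56/11 ≈ 5.0909.
Δq = 5.0909 − 6 = -0.91.

-0.91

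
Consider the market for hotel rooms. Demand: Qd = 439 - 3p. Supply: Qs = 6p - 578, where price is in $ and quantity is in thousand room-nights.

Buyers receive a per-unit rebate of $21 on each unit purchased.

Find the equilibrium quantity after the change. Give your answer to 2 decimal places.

142.00

Original equilibrium: 439 - 3p = 6p - 578 gives 1017 = 9p, so p = 113 and Q = 100.
Since buyers' out-of-pocket price is the market price minus the rebate, the effective demand curve becomes Qd = 502 - 3p.
Equate the new curves: 502 - 3p = 6p - 578, giving 1080 = 9p, p = 120, Q = 142.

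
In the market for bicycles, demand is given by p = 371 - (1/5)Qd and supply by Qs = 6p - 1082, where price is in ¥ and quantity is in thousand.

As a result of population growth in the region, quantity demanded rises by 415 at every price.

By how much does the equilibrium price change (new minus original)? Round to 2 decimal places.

+37.73

Solve the original market: 1855 - 5p = 6p - 1082, hence p = 267 and Q = 520.
The new curves are Qd = 2270 - 5p (demand) and Qs = 6p - 1082 (supply).
Clearing the new market: 2270 - 5p = 6p - 1082, so p = 3352/11 ≈ 304.7273 and Q = 8210/11 ≈ 746.3636.
Δp = 304.7273 − 267 = +37.73.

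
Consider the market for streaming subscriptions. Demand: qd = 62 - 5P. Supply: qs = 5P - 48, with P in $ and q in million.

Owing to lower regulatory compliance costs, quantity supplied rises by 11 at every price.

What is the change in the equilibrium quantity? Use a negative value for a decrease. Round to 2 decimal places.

+5.50

Before the shock: 62 - 5P = 5P - 48 ⇒ 110 = 10P ⇒ P = 11, q = 7.
With the change applied: demand qd = 62 - 5P, supply qs = 5P - 37.
New equilibrium: 62 - 5P = 5P - 37 ⇒ 99 = 10P ⇒ P = 9.9, q = 12.5.
Δq = 12.5 − 7 = +5.50.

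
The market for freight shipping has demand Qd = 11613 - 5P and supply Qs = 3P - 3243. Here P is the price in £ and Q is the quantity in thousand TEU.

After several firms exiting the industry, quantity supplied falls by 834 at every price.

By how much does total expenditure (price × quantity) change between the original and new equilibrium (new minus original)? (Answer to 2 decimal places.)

-779607.56

Solve the original market: 11613 - 5P = 3P - 3243, hence P = 1857 and Q = 2328.
The shock moves the curves to Qd = 11613 - 5P and Qs = 3P - 4077.
Setting them equal: 11613 - 5P = 3P - 4077 → 15690 = 8P, so P = 1961.25 and Q = 1806.75.
Expenditure moves from 1857×2328 = 4323096 to 1961.25×1806.75 = 3543488.4375; change = -779607.56.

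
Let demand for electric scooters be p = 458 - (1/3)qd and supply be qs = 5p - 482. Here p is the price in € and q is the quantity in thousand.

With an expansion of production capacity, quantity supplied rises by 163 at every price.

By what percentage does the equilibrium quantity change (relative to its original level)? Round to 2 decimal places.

+9.02

Before the shock: 1374 - 3p = 5p - 482 ⇒ 1856 = 8p ⇒ p = 232, q = 678.
After the shift, demand is qd = 1374 - 3p and supply is qs = 5p - 319.
Equate the new curves: 1374 - 3p = 5p - 319, giving 1693 = 8p, p = 211.625, q = 739.125.
%Δq = (739.125 − 678) / 678 × 100 = +9.02%.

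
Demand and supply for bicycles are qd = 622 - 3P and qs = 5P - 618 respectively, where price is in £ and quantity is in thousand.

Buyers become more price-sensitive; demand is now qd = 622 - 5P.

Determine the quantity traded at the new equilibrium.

2

Initially, 622 - 3P = 5P - 618, so 1240 = 8P and P = 155, q = 157.
After the shift, demand is qd = 622 - 5P and supply is qs = 5P - 618.
Setting them equal: 622 - 5P = 5P - 618 → 1240 = 10P, so P = 124 and q = 2.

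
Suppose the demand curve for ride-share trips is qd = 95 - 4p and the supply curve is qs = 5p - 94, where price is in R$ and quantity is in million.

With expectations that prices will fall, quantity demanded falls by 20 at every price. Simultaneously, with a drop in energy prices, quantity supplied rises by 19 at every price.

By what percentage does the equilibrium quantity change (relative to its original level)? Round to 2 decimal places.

Before the shock: 95 - 4p = 5p - 94 ⇒ 189 = 9p ⇒ p = 21, q = 11.
With the change applied: demand qd = 75 - 4p, supply qs = 5p - 75.
Equate the new curves: 75 - 4p = 5p - 75, giving 150 = 9p, p = 50/3 ≈ 16.6667, q = 25/3 ≈ 8.3333.
%Δq = (8.3333 − 11) / 11 × 100 = -24.24%.

-24.24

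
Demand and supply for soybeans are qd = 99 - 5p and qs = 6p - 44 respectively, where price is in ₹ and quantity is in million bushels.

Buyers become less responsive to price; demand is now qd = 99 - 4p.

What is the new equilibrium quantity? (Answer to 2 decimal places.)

Initially, 99 - 5p = 6p - 44, so 143 = 11p and p = 13, q = 34.
With the change applied: demand qd = 99 - 4p, supply qs = 6p - 44.
Equate the new curves: 99 - 4p = 6p - 44, giving 143 = 10p, p = 14.3, q = 41.8.

41.80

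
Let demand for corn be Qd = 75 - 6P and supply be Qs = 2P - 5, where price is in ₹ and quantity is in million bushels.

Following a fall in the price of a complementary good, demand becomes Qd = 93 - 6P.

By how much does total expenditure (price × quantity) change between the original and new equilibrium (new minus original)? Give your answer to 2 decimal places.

Original equilibrium: 75 - 6P = 2P - 5 gives 80 = 8P, so P = 10 and Q = 15.
The new curves are Qd = 93 - 6P (demand) and Qs = 2P - 5 (supply).
Clearing the new market: 93 - 6P = 2P - 5, so P = 12.25 and Q = 19.5.
Expenditure moves from 10×15 = 150 to 12.25×19.5 = 238.875; change = +88.88.

+88.88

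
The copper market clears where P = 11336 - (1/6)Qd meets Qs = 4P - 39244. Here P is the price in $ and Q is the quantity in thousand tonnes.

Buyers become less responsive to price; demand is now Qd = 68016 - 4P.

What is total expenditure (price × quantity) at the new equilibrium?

192880295

Original equilibrium: 68016 - 6P = 4P - 39244 gives 107260 = 10P, so P = 10726 and Q = 3660.
The shock moves the curves to Qd = 68016 - 4P and Qs = 4P - 39244.
Setting them equal: 68016 - 4P = 4P - 39244 → 107260 = 8P, so P = 13407.5 and Q = 14386.
New expenditure = 13407.5 × 14386 = 192880295.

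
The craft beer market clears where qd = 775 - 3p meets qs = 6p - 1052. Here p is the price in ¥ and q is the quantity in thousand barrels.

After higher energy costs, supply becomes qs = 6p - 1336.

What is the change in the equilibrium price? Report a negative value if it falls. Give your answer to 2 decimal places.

+31.56

Before the shock: 775 - 3p = 6p - 1052 ⇒ 1827 = 9p ⇒ p = 203, q = 166.
After the shift, demand is qd = 775 - 3p and supply is qs = 6p - 1336.
Equate the new curves: 775 - 3p = 6p - 1336, giving 2111 = 9p, p = 2111/9 ≈ 234.5556, q = 214/3 ≈ 71.3333.
Δp = 234.5556 − 203 = +31.56.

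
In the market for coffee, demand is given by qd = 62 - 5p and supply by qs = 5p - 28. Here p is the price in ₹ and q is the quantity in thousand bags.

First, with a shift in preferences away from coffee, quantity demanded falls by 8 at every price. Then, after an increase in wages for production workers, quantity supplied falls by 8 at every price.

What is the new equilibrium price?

Before the shock: 62 - 5p = 5p - 28 ⇒ 90 = 10p ⇒ p = 9, q = 17.
With the change applied: demand qd = 54 - 5p, supply qs = 5p - 36.
New equilibrium: 54 - 5p = 5p - 36 ⇒ 90 = 10p ⇒ p = 9, q = 9.

9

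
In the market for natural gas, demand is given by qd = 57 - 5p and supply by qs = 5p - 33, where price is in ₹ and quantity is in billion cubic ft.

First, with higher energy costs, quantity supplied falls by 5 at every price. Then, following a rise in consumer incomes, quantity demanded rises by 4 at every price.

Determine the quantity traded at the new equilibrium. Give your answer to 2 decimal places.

11.50

Original equilibrium: 57 - 5p = 5p - 33 gives 90 = 10p, so p = 9 and q = 12.
With the change applied: demand qd = 61 - 5p, supply qs = 5p - 38.
Setting them equal: 61 - 5p = 5p - 38 → 99 = 10p, so p = 9.9 and q = 11.5.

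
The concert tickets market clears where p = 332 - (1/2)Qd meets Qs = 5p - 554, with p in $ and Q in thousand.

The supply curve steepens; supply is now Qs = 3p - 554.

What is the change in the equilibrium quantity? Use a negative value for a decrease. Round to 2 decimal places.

Solve the original market: 664 - 2p = 5p - 554, hence p = 174 and Q = 316.
The new curves are Qd = 664 - 2p (demand) and Qs = 3p - 554 (supply).
New equilibrium: 664 - 2p = 3p - 554 ⇒ 1218 = 5p ⇒ p = 243.6, Q = 176.8.
ΔQ = 176.8 − 316 = -139.20.

-139.20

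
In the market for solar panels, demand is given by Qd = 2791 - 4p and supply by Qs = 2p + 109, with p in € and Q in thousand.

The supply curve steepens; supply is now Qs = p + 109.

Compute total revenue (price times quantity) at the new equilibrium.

346192.56

Original equilibrium: 2791 - 4p = 2p + 109 gives 2682 = 6p, so p = 447 and Q = 1003.
The new curves are Qd = 2791 - 4p (demand) and Qs = p + 109 (supply).
Clearing the new market: 2791 - 4p = p + 109, so p = 536.4 and Q = 645.4.
New expenditure = 536.4 × 645.4 = 346192.56.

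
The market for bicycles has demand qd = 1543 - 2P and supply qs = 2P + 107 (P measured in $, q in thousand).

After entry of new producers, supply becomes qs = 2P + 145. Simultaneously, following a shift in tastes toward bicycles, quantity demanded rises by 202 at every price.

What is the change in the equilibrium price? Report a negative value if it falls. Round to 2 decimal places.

+41.00

Before the shock: 1543 - 2P = 2P + 107 ⇒ 1436 = 4P ⇒ P = 359, q = 825.
The shock moves the curves to qd = 1745 - 2P and qs = 2P + 145.
Equate the new curves: 1745 - 2P = 2P + 145, giving 1600 = 4P, P = 400, q = 945.
ΔP = 400 − 359 = +41.00.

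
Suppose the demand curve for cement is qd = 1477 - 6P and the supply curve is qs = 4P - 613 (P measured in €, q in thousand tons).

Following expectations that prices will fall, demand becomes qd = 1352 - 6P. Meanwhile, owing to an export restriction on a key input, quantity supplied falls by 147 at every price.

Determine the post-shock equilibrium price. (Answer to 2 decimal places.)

211.20

Original equilibrium: 1477 - 6P = 4P - 613 gives 2090 = 10P, so P = 209 and q = 223.
The shock moves the curves to qd = 1352 - 6P and qs = 4P - 760.
Equate the new curves: 1352 - 6P = 4P - 760, giving 2112 = 10P, P = 211.2, q = 84.8.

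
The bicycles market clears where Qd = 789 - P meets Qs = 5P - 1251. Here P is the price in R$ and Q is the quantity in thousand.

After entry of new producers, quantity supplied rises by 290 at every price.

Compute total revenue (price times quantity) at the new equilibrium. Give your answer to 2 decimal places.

145055.56

Original equilibrium: 789 - P = 5P - 1251 gives 2040 = 6P, so P = 340 and Q = 449.
The shock moves the curves to Qd = 789 - P and Qs = 5P - 961.
Equate the new curves: 789 - P = 5P - 961, giving 1750 = 6P, P = 875/3 ≈ 291.6667, Q = 1492/3 ≈ 497.3333.
New expenditure = 291.6667 × 497.3333 = 145055.56.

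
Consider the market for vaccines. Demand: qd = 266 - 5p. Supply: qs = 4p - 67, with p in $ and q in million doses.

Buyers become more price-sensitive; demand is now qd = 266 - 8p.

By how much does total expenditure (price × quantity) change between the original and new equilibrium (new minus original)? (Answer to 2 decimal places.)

-1776.00

Original equilibrium: 266 - 5p = 4p - 67 gives 333 = 9p, so p = 37 and q = 81.
With the change applied: demand qd = 266 - 8p, supply qs = 4p - 67.
Setting them equal: 266 - 8p = 4p - 67 → 333 = 12p, so p = 27.75 and q = 44.
Expenditure moves from 37×81 = 2997 to 27.75×44 = 1221; change = -1776.00.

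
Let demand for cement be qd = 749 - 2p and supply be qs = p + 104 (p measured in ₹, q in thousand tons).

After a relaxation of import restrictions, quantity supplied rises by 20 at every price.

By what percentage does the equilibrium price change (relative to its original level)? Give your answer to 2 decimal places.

-3.10

Solve the original market: 749 - 2p = p + 104, hence p = 215 and q = 319.
The shock moves the curves to qd = 749 - 2p and qs = p + 124.
Clearing the new market: 749 - 2p = p + 124, so p = 625/3 ≈ 208.3333 and q = 997/3 ≈ 332.3333.
%Δp = (208.3333 − 215) / 215 × 100 = -3.10%.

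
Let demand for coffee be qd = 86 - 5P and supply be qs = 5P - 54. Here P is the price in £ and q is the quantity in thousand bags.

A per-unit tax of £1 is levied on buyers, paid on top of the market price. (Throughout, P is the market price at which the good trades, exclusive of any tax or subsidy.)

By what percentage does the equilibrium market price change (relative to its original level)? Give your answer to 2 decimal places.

Initially, 86 - 5P = 5P - 54, so 140 = 10P and P = 14, q = 16.
Since buyers pay the price plus the tax, the effective demand curve becomes qd = 81 - 5P.
Setting them equal: 81 - 5P = 5P - 54 → 135 = 10P, so P = 13.5 and q = 13.5.
%ΔP = (13.5 − 14) / 14 × 100 = -3.57%.

-3.57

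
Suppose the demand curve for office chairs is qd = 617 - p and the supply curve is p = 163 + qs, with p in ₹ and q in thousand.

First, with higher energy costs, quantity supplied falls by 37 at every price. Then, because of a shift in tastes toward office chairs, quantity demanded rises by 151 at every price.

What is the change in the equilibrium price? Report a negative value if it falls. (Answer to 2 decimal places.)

+94.00

Initially, 617 - p = p - 163, so 780 = 2p and p = 390, q = 227.
With the change applied: demand qd = 768 - p, supply qs = p - 200.
Clearing the new market: 768 - p = p - 200, so p = 484 and q = 284.
Δp = 484 − 390 = +94.00.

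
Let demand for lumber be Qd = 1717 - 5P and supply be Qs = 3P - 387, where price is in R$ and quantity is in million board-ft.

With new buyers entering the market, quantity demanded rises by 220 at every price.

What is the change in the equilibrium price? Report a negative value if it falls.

Initially, 1717 - 5P = 3P - 387, so 2104 = 8P and P = 263, Q = 402.
The new curves are Qd = 1937 - 5P (demand) and Qs = 3P - 387 (supply).
Clearing the new market: 1937 - 5P = 3P - 387, so P = 290.5 and Q = 484.5.
ΔP = 290.5 − 263 = +27.5.

+27.5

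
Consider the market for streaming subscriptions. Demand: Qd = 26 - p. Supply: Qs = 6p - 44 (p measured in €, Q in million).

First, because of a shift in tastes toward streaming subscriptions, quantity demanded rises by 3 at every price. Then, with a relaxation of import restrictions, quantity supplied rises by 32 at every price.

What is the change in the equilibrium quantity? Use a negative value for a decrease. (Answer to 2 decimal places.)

+7.14

Before the shock: 26 - p = 6p - 44 ⇒ 70 = 7p ⇒ p = 10, Q = 16.
The new curves are Qd = 29 - p (demand) and Qs = 6p - 12 (supply).
New equilibrium: 29 - p = 6p - 12 ⇒ 41 = 7p ⇒ p = 41/7 ≈ 5.8571, Q = 162/7 ≈ 23.1429.
ΔQ = 23.1429 − 16 = +7.14.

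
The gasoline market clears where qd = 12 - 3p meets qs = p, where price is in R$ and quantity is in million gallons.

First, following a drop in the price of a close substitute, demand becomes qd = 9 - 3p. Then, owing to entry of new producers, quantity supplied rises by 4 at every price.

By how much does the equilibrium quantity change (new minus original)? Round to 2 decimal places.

+2.25

Original equilibrium: 12 - 3p = p gives 12 = 4p, so p = 3 and q = 3.
After the shift, demand is qd = 9 - 3p and supply is qs = p + 4.
Equate the new curves: 9 - 3p = p + 4, giving 5 = 4p, p = 1.25, q = 5.25.
Δq = 5.25 − 3 = +2.25.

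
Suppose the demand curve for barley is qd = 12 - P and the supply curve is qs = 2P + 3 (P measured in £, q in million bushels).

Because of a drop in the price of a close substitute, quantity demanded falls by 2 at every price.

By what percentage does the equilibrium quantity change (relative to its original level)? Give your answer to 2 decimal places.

Initially, 12 - P = 2P + 3, so 9 = 3P and P = 3, q = 9.
After the shift, demand is qd = 10 - P and supply is qs = 2P + 3.
Equate the new curves: 10 - P = 2P + 3, giving 7 = 3P, P = 7/3 ≈ 2.3333, q = 23/3 ≈ 7.6667.
%Δq = (7.6667 − 9) / 9 × 100 = -14.81%.

-14.81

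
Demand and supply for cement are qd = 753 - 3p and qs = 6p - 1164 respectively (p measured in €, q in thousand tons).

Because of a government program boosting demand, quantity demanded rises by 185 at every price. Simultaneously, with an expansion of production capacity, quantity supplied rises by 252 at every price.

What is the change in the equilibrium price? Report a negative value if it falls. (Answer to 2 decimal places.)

-7.44

Before the shock: 753 - 3p = 6p - 1164 ⇒ 1917 = 9p ⇒ p = 213, q = 114.
The shock moves the curves to qd = 938 - 3p and qs = 6p - 912.
Setting them equal: 938 - 3p = 6p - 912 → 1850 = 9p, so p = 1850/9 ≈ 205.5556 and q = 964/3 ≈ 321.3333.
Δp = 205.5556 − 213 = -7.44.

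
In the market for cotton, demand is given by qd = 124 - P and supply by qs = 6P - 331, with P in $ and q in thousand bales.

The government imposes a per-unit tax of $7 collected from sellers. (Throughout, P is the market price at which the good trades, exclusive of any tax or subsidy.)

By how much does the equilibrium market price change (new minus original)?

+6

Original equilibrium: 124 - P = 6P - 331 gives 455 = 7P, so P = 65 and q = 59.
Since sellers keep the price net of the tax, the effective supply curve becomes qs = 6P - 373.
Equate the new curves: 124 - P = 6P - 373, giving 497 = 7P, P = 71, q = 53.
ΔP = 71 − 65 = +6.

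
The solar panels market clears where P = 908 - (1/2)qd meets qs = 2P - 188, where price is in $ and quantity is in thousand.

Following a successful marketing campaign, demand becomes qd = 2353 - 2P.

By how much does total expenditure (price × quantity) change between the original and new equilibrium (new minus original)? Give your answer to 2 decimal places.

Before the shock: 1816 - 2P = 2P - 188 ⇒ 2004 = 4P ⇒ P = 501, q = 814.
With the change applied: demand qd = 2353 - 2P, supply qs = 2P - 188.
Equate the new curves: 2353 - 2P = 2P - 188, giving 2541 = 4P, P = 635.25, q = 1082.5.
Expenditure moves from 501×814 = 407814 to 635.25×1082.5 = 687658.125; change = +279844.13.

+279844.13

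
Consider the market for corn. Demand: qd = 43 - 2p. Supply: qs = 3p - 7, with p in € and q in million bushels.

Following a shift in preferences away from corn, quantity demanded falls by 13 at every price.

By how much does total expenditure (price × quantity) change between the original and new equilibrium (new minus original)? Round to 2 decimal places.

Before the shock: 43 - 2p = 3p - 7 ⇒ 50 = 5p ⇒ p = 10, q = 23.
With the change applied: demand qd = 30 - 2p, supply qs = 3p - 7.
New equilibrium: 30 - 2p = 3p - 7 ⇒ 37 = 5p ⇒ p = 7.4, q = 15.2.
Expenditure moves from 10×23 = 230 to 7.4×15.2 = 112.48; change = -117.52.

-117.52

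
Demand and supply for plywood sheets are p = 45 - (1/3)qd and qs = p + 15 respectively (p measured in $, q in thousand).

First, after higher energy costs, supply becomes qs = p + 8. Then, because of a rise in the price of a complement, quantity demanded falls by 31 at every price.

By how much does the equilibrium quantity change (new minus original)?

-13

Original equilibrium: 135 - 3p = p + 15 gives 120 = 4p, so p = 30 and q = 45.
After the shift, demand is qd = 104 - 3p and supply is qs = p + 8.
Equate the new curves: 104 - 3p = p + 8, giving 96 = 4p, p = 24, q = 32.
Δq = 32 − 45 = -13.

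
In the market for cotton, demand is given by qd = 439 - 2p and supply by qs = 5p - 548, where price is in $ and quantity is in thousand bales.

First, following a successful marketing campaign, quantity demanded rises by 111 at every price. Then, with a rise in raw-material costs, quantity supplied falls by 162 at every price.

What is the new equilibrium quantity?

Original equilibrium: 439 - 2p = 5p - 548 gives 987 = 7p, so p = 141 and q = 157.
The new curves are qd = 550 - 2p (demand) and qs = 5p - 710 (supply).
Clearing the new market: 550 - 2p = 5p - 710, so p = 180 and q = 190.

190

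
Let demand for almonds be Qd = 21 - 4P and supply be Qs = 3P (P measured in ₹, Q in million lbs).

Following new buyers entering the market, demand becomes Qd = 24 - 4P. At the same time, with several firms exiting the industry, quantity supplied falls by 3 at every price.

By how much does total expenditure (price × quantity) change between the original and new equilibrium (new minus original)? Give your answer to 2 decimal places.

Original equilibrium: 21 - 4P = 3P gives 21 = 7P, so P = 3 and Q = 9.
The new curves are Qd = 24 - 4P (demand) and Qs = 3P - 3 (supply).
New equilibrium: 24 - 4P = 3P - 3 ⇒ 27 = 7P ⇒ P = 27/7 ≈ 3.8571, Q = 60/7 ≈ 8.5714.
Expenditure moves from 3×9 = 27 to 3.8571×8.5714 = 33.0612; change = +6.06.

+6.06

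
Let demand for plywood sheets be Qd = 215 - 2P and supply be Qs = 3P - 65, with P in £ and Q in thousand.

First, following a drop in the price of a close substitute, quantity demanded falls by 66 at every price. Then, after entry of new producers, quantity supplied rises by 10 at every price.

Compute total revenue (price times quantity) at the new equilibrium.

2749.92

Solve the original market: 215 - 2P = 3P - 65, hence P = 56 and Q = 103.
With the change applied: demand Qd = 149 - 2P, supply Qs = 3P - 55.
Clearing the new market: 149 - 2P = 3P - 55, so P = 40.8 and Q = 67.4.
New expenditure = 40.8 × 67.4 = 2749.92.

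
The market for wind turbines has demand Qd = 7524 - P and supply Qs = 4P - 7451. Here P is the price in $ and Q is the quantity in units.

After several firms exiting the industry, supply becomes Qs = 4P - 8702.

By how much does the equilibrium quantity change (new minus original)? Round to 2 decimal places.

-250.20

Original equilibrium: 7524 - P = 4P - 7451 gives 14975 = 5P, so P = 2995 and Q = 4529.
The shock moves the curves to Qd = 7524 - P and Qs = 4P - 8702.
Clearing the new market: 7524 - P = 4P - 8702, so P = 3245.2 and Q = 4278.8.
ΔQ = 4278.8 − 4529 = -250.20.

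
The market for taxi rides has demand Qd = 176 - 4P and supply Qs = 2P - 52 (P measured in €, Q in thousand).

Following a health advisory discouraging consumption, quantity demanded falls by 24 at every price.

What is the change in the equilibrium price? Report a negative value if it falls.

-4

Before the shock: 176 - 4P = 2P - 52 ⇒ 228 = 6P ⇒ P = 38, Q = 24.
The new curves are Qd = 152 - 4P (demand) and Qs = 2P - 52 (supply).
Equate the new curves: 152 - 4P = 2P - 52, giving 204 = 6P, P = 34, Q = 16.
ΔP = 34 − 38 = -4.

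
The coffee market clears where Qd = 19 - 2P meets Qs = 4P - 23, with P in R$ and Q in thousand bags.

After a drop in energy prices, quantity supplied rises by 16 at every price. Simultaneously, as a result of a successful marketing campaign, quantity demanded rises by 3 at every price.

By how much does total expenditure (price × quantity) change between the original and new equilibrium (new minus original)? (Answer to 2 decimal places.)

Before the shock: 19 - 2P = 4P - 23 ⇒ 42 = 6P ⇒ P = 7, Q = 5.
After the shift, demand is Qd = 22 - 2P and supply is Qs = 4P - 7.
Setting them equal: 22 - 2P = 4P - 7 → 29 = 6P, so P = 29/6 ≈ 4.8333 and Q = 37/3 ≈ 12.3333.
Expenditure moves from 7×5 = 35 to 4.8333×12.3333 = 59.6111; change = +24.61.

+24.61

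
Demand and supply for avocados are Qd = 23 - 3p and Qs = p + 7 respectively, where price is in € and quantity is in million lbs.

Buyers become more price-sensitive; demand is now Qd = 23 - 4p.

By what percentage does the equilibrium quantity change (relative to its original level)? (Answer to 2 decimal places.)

Initially, 23 - 3p = p + 7, so 16 = 4p and p = 4, Q = 11.
After the shift, demand is Qd = 23 - 4p and supply is Qs = p + 7.
Equate the new curves: 23 - 4p = p + 7, giving 16 = 5p, p = 3.2, Q = 10.2.
%ΔQ = (10.2 − 11) / 11 × 100 = -7.27%.

-7.27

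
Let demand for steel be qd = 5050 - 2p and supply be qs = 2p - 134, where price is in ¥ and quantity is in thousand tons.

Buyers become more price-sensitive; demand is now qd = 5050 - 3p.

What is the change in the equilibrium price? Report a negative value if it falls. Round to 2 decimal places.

-259.20

Before the shock: 5050 - 2p = 2p - 134 ⇒ 5184 = 4p ⇒ p = 1296, q = 2458.
After the shift, demand is qd = 5050 - 3p and supply is qs = 2p - 134.
Clearing the new market: 5050 - 3p = 2p - 134, so p = 1036.8 and q = 1939.6.
Δp = 1036.8 − 1296 = -259.20.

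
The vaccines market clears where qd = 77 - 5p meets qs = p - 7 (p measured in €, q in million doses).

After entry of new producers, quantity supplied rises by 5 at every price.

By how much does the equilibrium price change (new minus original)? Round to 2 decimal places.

Original equilibrium: 77 - 5p = p - 7 gives 84 = 6p, so p = 14 and q = 7.
After the shift, demand is qd = 77 - 5p and supply is qs = p - 2.
Clearing the new market: 77 - 5p = p - 2, so p = 79/6 ≈ 13.1667 and q = 67/6 ≈ 11.1667.
Δp = 13.1667 − 14 = -0.83.

-0.83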